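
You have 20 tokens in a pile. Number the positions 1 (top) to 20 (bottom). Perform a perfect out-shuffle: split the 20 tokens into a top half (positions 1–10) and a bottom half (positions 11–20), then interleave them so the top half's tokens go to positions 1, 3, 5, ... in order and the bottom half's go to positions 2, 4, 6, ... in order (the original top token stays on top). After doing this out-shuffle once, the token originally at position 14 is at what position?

8

Track the token's position through each out-shuffle:
14 → 8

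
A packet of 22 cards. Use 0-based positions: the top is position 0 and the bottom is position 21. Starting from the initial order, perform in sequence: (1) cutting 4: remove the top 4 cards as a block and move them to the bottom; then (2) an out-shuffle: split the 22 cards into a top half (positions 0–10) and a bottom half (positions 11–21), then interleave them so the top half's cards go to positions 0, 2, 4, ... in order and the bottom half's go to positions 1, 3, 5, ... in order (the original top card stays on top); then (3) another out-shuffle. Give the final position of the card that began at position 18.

Track the card from position 18 forward through each operation:
  after op 1 (cut 4): 18 → 14
  after op 2 (out-shuffle): 14 → 7
  after op 3 (out-shuffle): 7 → 14

14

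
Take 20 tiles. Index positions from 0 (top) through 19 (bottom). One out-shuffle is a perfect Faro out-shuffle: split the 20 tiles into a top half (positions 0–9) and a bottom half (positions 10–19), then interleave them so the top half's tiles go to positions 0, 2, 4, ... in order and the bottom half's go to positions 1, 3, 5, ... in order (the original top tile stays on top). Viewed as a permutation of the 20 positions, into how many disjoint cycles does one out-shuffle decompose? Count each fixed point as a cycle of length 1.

3

Trace each unvisited position around until it returns:
(0) (1 2 4 8 16 13 ... len 18) (19)
3 cycles in total.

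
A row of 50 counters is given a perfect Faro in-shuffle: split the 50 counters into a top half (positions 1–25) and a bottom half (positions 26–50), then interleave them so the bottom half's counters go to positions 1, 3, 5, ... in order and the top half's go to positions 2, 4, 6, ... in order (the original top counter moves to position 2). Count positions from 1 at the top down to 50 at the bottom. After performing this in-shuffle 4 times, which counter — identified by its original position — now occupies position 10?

7

Work backwards from position 10, undoing one in-shuffle at a time:
10 ← 5 ← 28 ← 14 ← 7
So the counter now at position 10 started at position 7.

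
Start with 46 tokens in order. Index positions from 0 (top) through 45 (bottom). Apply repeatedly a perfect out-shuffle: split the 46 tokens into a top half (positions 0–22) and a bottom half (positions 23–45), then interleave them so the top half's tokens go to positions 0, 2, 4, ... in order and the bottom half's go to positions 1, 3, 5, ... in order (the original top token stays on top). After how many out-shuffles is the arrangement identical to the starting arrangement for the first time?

12

The out-shuffle permutes the 46 positions with cycle lengths [1, 1, 2, 4, 4, 4, 6, 12, 12].
Every token is home exactly when every cycle has completed a whole number of laps, i.e. after lcm(1, 2, 4, 6, 12) = 12 out-shuffles.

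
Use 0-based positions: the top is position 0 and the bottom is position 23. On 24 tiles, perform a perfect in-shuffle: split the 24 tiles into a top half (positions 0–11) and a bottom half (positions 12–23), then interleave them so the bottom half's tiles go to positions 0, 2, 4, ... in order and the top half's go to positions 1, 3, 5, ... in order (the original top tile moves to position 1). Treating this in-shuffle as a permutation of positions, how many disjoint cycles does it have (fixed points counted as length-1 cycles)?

Trace each unvisited position around until it returns:
(0 1 3 7 15 6 ... len 20) (4 9 19 14)
2 cycles in total.

2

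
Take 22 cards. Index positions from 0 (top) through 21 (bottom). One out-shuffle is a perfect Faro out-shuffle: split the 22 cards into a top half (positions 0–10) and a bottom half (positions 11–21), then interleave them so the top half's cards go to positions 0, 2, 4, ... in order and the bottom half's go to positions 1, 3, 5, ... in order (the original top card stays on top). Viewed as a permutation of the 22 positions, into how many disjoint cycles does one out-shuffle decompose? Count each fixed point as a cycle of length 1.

7

Trace each unvisited position around until it returns:
(0) (1 2 4 8 16 11) (3 6 12) (5 10 20 19 17 13) (7 14) (9 18 15) (21)
7 cycles in total.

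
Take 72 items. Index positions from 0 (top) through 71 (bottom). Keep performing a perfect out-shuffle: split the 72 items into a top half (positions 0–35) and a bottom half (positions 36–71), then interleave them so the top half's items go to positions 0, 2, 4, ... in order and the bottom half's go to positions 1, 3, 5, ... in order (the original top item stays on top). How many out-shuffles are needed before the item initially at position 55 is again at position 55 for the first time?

Follow position 55 under repeated out-shuffles:
55 → 39 → 7 → 14 → 28 → 56 → 41 → 11 → ... → 55 (length 35)
It first returns after 35 out-shuffles.

35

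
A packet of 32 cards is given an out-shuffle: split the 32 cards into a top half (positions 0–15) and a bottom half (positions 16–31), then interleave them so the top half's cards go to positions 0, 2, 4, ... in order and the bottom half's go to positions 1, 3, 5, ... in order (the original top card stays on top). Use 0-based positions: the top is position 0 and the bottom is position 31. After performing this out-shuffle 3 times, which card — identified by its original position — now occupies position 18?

10

Work backwards from position 18, undoing one out-shuffle at a time:
18 ← 9 ← 20 ← 10
So the card now at position 18 started at position 10.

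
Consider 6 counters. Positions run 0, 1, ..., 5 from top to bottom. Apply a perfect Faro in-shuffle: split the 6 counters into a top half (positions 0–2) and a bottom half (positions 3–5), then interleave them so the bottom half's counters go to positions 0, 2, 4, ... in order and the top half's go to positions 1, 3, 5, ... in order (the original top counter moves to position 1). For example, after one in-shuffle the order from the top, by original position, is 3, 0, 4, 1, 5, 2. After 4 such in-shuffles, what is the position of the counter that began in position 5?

4

Track the counter's position through each in-shuffle:
5 → 4 → 2 → 5 → 4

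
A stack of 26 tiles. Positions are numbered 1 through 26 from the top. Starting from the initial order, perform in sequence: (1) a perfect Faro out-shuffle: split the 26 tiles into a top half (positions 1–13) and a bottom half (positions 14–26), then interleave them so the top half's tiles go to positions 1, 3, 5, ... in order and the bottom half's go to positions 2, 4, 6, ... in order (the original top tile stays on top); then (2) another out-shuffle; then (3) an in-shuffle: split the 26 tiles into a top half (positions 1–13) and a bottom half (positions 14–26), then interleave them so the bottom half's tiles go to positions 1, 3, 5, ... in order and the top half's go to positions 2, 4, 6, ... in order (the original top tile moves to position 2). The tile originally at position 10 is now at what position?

Track the tile from position 10 forward through each operation:
  after op 1 (out-shuffle): 10 → 19
  after op 2 (out-shuffle): 19 → 12
  after op 3 (in-shuffle): 12 → 24

24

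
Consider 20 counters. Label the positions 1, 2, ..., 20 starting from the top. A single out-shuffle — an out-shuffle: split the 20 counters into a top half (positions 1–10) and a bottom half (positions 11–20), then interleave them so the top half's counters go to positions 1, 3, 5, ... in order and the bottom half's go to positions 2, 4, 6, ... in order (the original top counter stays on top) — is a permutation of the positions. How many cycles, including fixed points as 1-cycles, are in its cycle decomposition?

3

Trace each unvisited position around until it returns:
(1) (2 3 5 9 17 14 ... len 18) (20)
3 cycles in total.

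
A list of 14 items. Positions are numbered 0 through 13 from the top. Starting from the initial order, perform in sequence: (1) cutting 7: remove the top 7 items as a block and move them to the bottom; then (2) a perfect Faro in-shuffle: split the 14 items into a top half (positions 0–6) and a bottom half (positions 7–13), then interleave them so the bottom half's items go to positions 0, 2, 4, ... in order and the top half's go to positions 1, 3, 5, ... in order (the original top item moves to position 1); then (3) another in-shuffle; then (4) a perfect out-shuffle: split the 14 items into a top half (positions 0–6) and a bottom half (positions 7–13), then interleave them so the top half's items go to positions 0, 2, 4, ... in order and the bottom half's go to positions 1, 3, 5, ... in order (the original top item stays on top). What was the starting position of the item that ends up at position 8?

11

Undo the operations in reverse order, starting from position 8:
  undo op 4 (out-shuffle, from top half): 8 ← 4
  undo op 3 (in-shuffle, from bottom half): 4 ← 9
  undo op 2 (in-shuffle, from top half): 9 ← 4
  undo op 1 (cut 7): 4 ← 11
So the item at position 8 came from original position 11.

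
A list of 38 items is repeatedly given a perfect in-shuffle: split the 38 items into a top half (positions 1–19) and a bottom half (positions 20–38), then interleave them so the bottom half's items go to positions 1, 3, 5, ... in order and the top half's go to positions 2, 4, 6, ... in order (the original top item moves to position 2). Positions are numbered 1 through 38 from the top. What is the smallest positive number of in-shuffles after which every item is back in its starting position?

12

The in-shuffle permutes the 38 positions with cycle lengths [2, 12, 12, 12].
Every item is home exactly when every cycle has completed a whole number of laps, i.e. after lcm(2, 12) = 12 in-shuffles.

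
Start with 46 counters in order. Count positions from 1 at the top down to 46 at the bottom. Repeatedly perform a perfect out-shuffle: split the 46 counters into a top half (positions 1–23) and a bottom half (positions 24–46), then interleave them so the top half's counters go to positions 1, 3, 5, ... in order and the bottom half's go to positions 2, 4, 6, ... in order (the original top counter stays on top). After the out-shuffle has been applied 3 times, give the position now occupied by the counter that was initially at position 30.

8

Track the counter's position through each out-shuffle:
30 → 14 → 27 → 8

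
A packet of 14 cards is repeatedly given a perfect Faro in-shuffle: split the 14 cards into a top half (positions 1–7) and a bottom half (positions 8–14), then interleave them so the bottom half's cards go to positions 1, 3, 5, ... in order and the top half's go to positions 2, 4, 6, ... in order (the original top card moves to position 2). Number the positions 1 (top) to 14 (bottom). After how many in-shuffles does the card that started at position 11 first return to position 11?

Follow position 11 under repeated in-shuffles:
11 → 7 → 14 → 13 → 11
It first returns after 4 in-shuffles.

4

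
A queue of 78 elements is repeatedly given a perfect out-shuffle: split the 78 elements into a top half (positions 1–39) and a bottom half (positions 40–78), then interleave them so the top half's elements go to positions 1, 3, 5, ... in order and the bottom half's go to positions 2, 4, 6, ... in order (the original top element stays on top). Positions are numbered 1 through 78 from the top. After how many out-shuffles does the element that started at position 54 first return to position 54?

Follow position 54 under repeated out-shuffles:
54 → 30 → 59 → 40 → 2 → 3 → 5 → 9 → ... → 54 (length 30)
It first returns after 30 out-shuffles.

30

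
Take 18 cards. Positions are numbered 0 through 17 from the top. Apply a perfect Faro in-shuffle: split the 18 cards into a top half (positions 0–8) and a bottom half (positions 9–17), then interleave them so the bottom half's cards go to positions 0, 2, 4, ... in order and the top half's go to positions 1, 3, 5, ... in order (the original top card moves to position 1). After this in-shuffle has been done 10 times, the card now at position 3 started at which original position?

Work backwards from position 3, undoing one in-shuffle at a time:
3 ← 1 ← 0 ← 9 ← 4 ← 11 ← 5 ← 2 ← 10 ← 14 ← 16
So the card now at position 3 started at position 16.

16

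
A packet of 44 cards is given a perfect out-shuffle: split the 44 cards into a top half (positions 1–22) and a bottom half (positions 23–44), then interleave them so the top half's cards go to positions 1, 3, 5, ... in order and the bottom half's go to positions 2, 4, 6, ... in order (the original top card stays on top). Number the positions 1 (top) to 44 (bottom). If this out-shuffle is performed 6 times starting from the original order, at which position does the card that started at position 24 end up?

Track the card's position through each out-shuffle:
24 → 4 → 7 → 13 → 25 → 6 → 11

11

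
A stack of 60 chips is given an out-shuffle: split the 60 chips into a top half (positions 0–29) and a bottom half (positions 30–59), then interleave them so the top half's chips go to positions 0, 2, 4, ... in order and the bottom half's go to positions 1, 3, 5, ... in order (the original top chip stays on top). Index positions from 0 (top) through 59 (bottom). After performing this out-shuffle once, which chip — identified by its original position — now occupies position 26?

13

Work backwards from position 26, undoing one out-shuffle at a time:
26 ← 13
So the chip now at position 26 started at position 13.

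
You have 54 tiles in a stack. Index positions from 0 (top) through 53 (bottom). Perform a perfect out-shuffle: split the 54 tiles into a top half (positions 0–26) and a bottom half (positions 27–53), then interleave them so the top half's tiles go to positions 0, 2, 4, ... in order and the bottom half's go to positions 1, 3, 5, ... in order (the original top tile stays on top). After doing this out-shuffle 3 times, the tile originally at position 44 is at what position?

Track the tile's position through each out-shuffle:
44 → 35 → 17 → 34

34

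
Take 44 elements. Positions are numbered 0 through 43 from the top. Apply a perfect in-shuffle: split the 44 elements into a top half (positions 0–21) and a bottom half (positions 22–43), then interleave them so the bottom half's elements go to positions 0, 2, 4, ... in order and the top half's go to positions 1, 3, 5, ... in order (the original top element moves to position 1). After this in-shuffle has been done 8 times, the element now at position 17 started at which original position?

Work backwards from position 17, undoing one in-shuffle at a time:
17 ← 8 ← 26 ← 35 ← 17 ← 8 ← 26 ← 35 ← 17
So the element now at position 17 started at position 17.

17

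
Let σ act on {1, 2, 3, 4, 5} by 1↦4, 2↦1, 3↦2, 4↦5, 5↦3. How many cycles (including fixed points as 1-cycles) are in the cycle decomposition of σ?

Cycle decomposition: (1 4 5 3 2).
1 cycle.

1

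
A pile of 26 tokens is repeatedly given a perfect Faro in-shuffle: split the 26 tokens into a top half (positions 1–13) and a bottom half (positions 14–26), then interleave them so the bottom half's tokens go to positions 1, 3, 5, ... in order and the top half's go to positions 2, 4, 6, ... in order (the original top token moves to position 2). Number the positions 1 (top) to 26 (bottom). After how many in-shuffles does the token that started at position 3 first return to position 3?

6

Follow position 3 under repeated in-shuffles:
3 → 6 → 12 → 24 → 21 → 15 → 3
It first returns after 6 in-shuffles.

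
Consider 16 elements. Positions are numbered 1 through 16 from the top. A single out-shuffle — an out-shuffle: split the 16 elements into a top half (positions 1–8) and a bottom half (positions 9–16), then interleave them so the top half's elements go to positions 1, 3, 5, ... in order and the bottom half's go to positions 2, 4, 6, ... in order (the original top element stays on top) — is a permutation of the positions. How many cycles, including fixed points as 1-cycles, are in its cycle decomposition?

Trace each unvisited position around until it returns:
(1) (2 3 5 9) (4 7 13 10) (6 11) (8 15 14 12) (16)
6 cycles in total.

6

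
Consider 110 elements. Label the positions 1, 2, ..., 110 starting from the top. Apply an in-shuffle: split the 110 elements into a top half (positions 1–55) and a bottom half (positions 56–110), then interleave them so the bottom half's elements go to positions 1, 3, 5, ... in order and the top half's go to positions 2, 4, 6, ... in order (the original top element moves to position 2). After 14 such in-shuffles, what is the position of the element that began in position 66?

Track position through each in-shuffle: 66 → 21 → 42 → 84 → 57 → ... (continuing for 14 shuffles total) → 93.

93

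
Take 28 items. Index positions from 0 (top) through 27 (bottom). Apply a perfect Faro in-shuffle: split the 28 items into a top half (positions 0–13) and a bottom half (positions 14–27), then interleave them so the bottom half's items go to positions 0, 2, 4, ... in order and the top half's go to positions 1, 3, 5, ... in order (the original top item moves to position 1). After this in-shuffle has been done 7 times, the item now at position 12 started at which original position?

17

Work backwards from position 12, undoing one in-shuffle at a time:
12 ← 20 ← 24 ← 26 ← 27 ← 13 ← 6 ← 17
So the item now at position 12 started at position 17.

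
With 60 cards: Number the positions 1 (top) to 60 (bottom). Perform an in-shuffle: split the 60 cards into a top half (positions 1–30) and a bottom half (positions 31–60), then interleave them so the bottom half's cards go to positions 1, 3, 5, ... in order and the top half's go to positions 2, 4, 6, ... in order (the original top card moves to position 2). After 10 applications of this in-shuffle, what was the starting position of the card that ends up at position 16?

Work backwards from position 16, undoing one in-shuffle at a time:
16 ← 8 ← 4 ← 2 ← 1 ← 31 ← 46 ← 23 ← 42 ← 21 ← 41
So the card now at position 16 started at position 41.

41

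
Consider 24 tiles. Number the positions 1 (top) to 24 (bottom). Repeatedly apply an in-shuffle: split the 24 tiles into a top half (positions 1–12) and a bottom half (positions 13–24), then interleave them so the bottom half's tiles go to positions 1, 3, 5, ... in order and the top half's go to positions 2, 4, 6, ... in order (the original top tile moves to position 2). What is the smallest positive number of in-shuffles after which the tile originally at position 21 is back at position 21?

20

Follow position 21 under repeated in-shuffles:
21 → 17 → 9 → 18 → 11 → 22 → 19 → 13 → 1 → 2 → 4 → 8 → 16 → 7 → 14 → 3 → 6 → 12 → 24 → 23 → 21
It first returns after 20 in-shuffles.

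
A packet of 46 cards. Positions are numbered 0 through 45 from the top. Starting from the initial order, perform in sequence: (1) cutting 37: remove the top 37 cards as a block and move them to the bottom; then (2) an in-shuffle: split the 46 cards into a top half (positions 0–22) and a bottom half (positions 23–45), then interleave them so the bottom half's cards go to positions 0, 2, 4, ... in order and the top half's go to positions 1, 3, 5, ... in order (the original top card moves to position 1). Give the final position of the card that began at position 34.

Track the card from position 34 forward through each operation:
  after op 1 (cut 37): 34 → 43
  after op 2 (in-shuffle): 43 → 40

40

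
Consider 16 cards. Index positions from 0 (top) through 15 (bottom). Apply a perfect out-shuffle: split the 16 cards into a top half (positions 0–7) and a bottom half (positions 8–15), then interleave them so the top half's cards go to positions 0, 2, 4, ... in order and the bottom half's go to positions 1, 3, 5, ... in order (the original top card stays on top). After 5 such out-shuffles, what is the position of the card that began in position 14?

Track the card's position through each out-shuffle:
14 → 13 → 11 → 7 → 14 → 13

13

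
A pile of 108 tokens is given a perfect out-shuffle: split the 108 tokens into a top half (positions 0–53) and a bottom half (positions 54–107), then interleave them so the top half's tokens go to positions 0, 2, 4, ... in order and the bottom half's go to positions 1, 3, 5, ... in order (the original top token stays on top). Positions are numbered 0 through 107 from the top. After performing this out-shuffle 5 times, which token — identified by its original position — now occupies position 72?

Work backwards from position 72, undoing one out-shuffle at a time:
72 ← 36 ← 18 ← 9 ← 58 ← 29
So the token now at position 72 started at position 29.

29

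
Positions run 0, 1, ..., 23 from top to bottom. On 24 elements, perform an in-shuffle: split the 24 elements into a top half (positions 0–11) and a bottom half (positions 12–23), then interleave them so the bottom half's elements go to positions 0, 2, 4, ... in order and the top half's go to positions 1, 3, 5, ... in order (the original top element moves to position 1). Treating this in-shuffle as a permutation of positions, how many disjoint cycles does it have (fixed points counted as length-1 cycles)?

2

Trace each unvisited position around until it returns:
(0 1 3 7 15 6 ... len 20) (4 9 19 14)
2 cycles in total.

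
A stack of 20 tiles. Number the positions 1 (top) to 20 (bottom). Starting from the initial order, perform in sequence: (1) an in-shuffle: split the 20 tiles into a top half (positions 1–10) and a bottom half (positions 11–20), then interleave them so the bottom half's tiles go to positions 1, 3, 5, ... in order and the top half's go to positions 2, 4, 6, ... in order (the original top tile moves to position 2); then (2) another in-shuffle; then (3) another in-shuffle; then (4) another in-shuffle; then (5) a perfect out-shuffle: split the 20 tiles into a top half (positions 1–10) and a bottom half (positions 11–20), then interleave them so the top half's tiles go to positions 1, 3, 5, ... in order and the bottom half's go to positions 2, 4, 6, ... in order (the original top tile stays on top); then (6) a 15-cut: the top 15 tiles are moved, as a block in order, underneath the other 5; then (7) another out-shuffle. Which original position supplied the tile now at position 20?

Undo the operations in reverse order, starting from position 20:
  undo op 7 (out-shuffle, from bottom half): 20 ← 20
  undo op 6 (cut 15): 20 ← 15
  undo op 5 (out-shuffle, from top half): 15 ← 8
  undo op 4 (in-shuffle, from top half): 8 ← 4
  undo op 3 (in-shuffle, from top half): 4 ← 2
  undo op 2 (in-shuffle, from top half): 2 ← 1
  undo op 1 (in-shuffle, from bottom half): 1 ← 11
So the tile at position 20 came from original position 11.

11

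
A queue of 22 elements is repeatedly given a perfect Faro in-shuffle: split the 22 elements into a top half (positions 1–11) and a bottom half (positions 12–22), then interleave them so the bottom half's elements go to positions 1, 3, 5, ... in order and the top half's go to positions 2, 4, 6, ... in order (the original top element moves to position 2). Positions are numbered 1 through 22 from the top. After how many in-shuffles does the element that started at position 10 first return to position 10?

11

Follow position 10 under repeated in-shuffles:
10 → 20 → 17 → 11 → 22 → 21 → 19 → 15 → 7 → 14 → 5 → 10
It first returns after 11 in-shuffles.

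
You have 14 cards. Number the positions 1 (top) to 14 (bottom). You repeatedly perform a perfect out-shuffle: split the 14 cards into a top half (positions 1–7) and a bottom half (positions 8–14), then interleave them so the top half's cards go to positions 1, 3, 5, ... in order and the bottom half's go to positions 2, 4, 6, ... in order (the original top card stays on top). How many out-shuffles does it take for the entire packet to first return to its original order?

12

The out-shuffle permutes the 14 positions with cycle lengths [1, 1, 12].
Every card is home exactly when every cycle has completed a whole number of laps, i.e. after lcm(1, 12) = 12 out-shuffles.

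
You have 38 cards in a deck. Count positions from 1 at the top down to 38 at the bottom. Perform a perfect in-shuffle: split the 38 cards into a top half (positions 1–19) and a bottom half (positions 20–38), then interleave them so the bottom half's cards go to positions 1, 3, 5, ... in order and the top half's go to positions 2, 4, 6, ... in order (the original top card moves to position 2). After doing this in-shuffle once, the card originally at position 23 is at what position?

Track the card's position through each in-shuffle:
23 → 7

7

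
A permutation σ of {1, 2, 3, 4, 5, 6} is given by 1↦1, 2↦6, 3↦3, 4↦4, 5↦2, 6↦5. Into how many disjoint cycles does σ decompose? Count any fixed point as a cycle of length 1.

Cycle decomposition: (1) (2 6 5) (3) (4).
4 cycles.

4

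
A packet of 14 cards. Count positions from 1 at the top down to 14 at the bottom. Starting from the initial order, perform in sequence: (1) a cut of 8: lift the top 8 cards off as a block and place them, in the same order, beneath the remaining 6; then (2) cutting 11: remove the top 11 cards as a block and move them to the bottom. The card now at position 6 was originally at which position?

Undo the operations in reverse order, starting from position 6:
  undo op 2 (cut 11): 6 ← 3
  undo op 1 (cut 8): 3 ← 11
So the card at position 6 came from original position 11.

11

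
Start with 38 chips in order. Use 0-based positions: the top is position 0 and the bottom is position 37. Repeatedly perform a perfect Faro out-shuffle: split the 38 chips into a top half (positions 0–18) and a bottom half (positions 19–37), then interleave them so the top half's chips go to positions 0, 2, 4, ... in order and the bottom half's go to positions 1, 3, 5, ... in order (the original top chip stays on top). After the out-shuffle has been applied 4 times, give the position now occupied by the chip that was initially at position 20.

Track the chip's position through each out-shuffle:
20 → 3 → 6 → 12 → 24

24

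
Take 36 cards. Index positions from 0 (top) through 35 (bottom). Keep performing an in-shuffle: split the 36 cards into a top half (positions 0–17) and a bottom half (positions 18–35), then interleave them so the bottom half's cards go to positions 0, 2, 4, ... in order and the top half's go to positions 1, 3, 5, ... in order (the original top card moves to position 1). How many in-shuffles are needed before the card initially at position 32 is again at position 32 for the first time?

Follow position 32 under repeated in-shuffles:
32 → 28 → 20 → 4 → 9 → 19 → 2 → 5 → ... → 32 (length 36)
It first returns after 36 in-shuffles.

36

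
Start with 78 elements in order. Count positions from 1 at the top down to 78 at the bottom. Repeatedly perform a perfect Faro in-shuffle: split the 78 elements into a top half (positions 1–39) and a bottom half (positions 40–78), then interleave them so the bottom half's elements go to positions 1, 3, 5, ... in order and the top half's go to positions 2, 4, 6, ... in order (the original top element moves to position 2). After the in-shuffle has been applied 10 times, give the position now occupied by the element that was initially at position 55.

72

Track the element's position through each in-shuffle:
55 → 31 → 62 → 45 → 11 → 22 → 44 → 9 → 18 → 36 → 72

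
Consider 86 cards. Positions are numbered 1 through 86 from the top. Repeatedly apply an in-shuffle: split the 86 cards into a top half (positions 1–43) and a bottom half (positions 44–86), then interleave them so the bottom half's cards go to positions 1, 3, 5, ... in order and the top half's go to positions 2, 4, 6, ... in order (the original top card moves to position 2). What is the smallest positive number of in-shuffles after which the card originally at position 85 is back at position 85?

Follow position 85 under repeated in-shuffles:
85 → 83 → 79 → 71 → 55 → 23 → 46 → 5 → ... → 85 (length 28)
It first returns after 28 in-shuffles.

28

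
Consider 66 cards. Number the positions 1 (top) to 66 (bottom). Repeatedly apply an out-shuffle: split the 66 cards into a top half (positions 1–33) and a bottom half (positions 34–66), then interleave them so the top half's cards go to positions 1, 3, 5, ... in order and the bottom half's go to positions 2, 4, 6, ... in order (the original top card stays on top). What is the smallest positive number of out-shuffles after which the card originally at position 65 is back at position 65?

Follow position 65 under repeated out-shuffles:
65 → 64 → 62 → 58 → 50 → 34 → 2 → 3 → 5 → 9 → 17 → 33 → 65
It first returns after 12 out-shuffles.

12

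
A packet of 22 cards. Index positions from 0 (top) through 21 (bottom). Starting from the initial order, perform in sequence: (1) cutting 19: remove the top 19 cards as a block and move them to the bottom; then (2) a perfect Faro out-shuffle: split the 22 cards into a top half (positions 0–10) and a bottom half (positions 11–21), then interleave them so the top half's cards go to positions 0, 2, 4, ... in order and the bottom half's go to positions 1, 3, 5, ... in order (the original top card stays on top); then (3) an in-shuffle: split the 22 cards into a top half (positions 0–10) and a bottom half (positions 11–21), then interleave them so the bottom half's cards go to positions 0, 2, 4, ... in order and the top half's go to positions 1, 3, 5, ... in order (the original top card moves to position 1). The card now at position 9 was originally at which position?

21

Undo the operations in reverse order, starting from position 9:
  undo op 3 (in-shuffle, from top half): 9 ← 4
  undo op 2 (out-shuffle, from top half): 4 ← 2
  undo op 1 (cut 19): 2 ← 21
So the card at position 9 came from original position 21.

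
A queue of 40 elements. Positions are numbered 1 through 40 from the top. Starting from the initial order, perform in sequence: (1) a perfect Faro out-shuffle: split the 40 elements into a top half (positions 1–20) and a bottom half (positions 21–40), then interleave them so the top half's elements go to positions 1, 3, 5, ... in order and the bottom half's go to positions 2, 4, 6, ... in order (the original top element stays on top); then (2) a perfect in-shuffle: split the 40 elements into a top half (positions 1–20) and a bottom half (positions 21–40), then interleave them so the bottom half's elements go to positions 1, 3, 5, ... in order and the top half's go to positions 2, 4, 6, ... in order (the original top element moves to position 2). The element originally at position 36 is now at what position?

23

Track the element from position 36 forward through each operation:
  after op 1 (out-shuffle): 36 → 32
  after op 2 (in-shuffle): 32 → 23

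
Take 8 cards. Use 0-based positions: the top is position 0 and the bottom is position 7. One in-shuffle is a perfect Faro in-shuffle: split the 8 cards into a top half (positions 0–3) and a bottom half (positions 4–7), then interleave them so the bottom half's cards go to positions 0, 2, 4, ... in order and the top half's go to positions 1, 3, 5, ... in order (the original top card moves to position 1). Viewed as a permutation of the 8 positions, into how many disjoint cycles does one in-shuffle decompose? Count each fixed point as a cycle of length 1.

Trace each unvisited position around until it returns:
(0 1 3 7 6 4) (2 5)
2 cycles in total.

2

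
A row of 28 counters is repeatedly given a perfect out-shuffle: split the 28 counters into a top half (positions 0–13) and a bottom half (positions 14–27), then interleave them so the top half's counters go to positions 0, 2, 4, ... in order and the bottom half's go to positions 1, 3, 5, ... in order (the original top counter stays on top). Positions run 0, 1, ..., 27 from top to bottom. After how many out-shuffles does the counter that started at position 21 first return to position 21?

Follow position 21 under repeated out-shuffles:
21 → 15 → 3 → 6 → 12 → 24 → 21
It first returns after 6 out-shuffles.

6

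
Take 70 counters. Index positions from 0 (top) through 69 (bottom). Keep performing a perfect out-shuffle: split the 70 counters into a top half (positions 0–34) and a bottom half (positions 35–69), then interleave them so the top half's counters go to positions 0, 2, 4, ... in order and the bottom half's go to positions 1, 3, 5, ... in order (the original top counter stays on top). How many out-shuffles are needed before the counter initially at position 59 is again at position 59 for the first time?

Follow position 59 under repeated out-shuffles:
59 → 49 → 29 → 58 → 47 → 25 → 50 → 31 → ... → 59 (length 22)
It first returns after 22 out-shuffles.

22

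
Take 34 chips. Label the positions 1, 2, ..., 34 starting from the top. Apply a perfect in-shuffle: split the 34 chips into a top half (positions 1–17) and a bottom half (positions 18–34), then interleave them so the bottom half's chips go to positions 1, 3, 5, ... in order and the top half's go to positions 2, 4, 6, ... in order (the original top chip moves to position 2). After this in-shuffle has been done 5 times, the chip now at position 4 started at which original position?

22

Work backwards from position 4, undoing one in-shuffle at a time:
4 ← 2 ← 1 ← 18 ← 9 ← 22
So the chip now at position 4 started at position 22.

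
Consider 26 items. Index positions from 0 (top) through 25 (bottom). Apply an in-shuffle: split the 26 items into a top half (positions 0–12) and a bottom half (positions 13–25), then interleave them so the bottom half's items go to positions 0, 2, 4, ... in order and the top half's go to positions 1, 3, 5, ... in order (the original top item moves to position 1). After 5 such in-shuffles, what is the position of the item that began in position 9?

22

Track the item's position through each in-shuffle:
9 → 19 → 12 → 25 → 24 → 22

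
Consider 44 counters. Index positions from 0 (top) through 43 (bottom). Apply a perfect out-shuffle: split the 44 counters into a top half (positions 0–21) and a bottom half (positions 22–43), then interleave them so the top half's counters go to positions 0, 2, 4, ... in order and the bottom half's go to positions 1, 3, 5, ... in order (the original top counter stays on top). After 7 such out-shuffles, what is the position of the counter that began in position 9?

Track the counter's position through each out-shuffle:
9 → 18 → 36 → 29 → 15 → 30 → 17 → 34

34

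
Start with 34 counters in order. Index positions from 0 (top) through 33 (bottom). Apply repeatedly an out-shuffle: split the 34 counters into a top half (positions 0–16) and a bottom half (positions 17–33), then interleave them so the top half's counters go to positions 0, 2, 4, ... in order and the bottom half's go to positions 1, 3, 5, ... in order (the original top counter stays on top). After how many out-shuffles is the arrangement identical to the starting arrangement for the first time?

The out-shuffle permutes the 34 positions with cycle lengths [1, 1, 2, 10, 10, 10].
Every counter is home exactly when every cycle has completed a whole number of laps, i.e. after lcm(1, 2, 10) = 10 out-shuffles.

10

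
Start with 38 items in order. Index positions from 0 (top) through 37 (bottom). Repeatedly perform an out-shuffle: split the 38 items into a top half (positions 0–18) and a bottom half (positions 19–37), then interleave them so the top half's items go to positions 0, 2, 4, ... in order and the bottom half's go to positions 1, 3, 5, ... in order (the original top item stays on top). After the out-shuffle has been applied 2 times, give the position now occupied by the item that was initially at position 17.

31

Track the item's position through each out-shuffle:
17 → 34 → 31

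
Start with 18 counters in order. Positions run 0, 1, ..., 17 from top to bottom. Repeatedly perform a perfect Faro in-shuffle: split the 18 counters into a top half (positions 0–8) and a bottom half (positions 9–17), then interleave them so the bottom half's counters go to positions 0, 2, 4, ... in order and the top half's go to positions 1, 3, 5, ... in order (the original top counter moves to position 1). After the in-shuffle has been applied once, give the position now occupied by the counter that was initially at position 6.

Track the counter's position through each in-shuffle:
6 → 13

13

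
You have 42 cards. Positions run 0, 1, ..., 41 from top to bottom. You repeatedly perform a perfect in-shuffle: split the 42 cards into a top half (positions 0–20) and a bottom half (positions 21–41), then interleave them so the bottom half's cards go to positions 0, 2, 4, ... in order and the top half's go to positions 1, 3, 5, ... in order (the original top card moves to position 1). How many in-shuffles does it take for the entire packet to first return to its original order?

The in-shuffle permutes the 42 positions with cycle lengths [14, 14, 14].
Every card is home exactly when every cycle has completed a whole number of laps, i.e. after lcm(14) = 14 in-shuffles.

14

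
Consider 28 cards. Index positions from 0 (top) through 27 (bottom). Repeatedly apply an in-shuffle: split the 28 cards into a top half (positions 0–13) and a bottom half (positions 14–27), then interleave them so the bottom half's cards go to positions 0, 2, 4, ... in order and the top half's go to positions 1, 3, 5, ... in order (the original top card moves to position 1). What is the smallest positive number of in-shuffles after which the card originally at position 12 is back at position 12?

28

Follow position 12 under repeated in-shuffles:
12 → 25 → 22 → 16 → 4 → 9 → 19 → 10 → ... → 12 (length 28)
It first returns after 28 in-shuffles.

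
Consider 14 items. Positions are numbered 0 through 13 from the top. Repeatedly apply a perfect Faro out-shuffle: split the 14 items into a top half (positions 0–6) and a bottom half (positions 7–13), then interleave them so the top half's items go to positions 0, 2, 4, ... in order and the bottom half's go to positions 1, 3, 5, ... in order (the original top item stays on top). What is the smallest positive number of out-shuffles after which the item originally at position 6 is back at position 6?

12

Follow position 6 under repeated out-shuffles:
6 → 12 → 11 → 9 → 5 → 10 → 7 → 1 → 2 → 4 → 8 → 3 → 6
It first returns after 12 out-shuffles.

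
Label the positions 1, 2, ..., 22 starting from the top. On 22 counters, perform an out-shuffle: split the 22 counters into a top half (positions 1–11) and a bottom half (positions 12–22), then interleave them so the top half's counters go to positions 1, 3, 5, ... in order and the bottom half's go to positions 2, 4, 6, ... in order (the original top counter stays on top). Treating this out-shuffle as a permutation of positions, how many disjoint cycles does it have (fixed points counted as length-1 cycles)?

7

Trace each unvisited position around until it returns:
(1) (2 3 5 9 17 12) (4 7 13) (6 11 21 20 18 14) (8 15) (10 19 16) (22)
7 cycles in total.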